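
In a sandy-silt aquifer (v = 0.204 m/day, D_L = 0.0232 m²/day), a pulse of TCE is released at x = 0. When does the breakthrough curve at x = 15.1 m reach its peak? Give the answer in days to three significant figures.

73.5 days

For the 1D instantaneous-source solution, setting ∂C/∂t = 0 at fixed x gives v²t² + 2Dt − x² = 0, so t = (√(D² + v²x²) − D)/v².
√(D² + v²x²) = √(0.0232² + 0.204² × 15.1²) = 3.080; v² = 0.041616.
t = (3.080 − 0.0232)/0.041616 = 73.5 days (vs. the pure-advection estimate x/v = 74.0 d).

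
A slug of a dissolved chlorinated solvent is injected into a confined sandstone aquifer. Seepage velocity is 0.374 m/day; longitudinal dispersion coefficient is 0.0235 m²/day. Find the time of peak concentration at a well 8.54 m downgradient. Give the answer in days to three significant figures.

For the 1D instantaneous-source solution, setting ∂C/∂t = 0 at fixed x gives v²t² + 2Dt − x² = 0, so t = (√(D² + v²x²) − D)/v².
√(D² + v²x²) = √(0.0235² + 0.374² × 8.54²) = 3.194; v² = 0.139876.
t = (3.194 − 0.0235)/0.139876 = 22.7 days (vs. the pure-advection estimate x/v = 22.8 d).

22.7 days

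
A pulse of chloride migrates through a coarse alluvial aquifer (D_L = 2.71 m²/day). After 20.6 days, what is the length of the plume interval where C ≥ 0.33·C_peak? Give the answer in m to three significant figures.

31.5 m

The plume is Gaussian with σ = √(2Dt) = √(2 × 2.71 × 20.6) = 10.57 m.
C/C_peak = exp(−Δx²/(2σ²)) = 0.33 ⇒ Δx = σ·√(−2 ln 0.33) = 10.57 × 1.489 = 15.74 m.
Width = 2Δx = 31.5 m.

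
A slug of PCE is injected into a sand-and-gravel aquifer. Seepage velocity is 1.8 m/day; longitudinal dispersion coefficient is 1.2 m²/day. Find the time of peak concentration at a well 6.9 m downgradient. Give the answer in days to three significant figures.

3.48 days

For the 1D instantaneous-source solution, setting ∂C/∂t = 0 at fixed x gives v²t² + 2Dt − x² = 0, so t = (√(D² + v²x²) − D)/v².
√(D² + v²x²) = √(1.2² + 1.8² × 6.9²) = 12.48; v² = 3.24.
t = (12.48 − 1.2)/3.24 = 3.48 days (vs. the pure-advection estimate x/v = 3.83 d).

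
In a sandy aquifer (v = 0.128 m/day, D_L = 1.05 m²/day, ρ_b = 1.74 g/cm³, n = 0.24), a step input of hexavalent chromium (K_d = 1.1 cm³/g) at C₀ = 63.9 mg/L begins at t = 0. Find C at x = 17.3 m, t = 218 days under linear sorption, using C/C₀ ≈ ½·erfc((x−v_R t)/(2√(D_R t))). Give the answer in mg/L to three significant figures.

Retardation factor R = 1 + ρ_b·K_d/n = 1 + 1.74 × 1.1/0.24 = 8.975.
Sorption retards both mechanisms: v_R = v/R = 0.01426 m/day, D_R = D/R = 0.1170 m²/day.
v_R·t = 0.01426 × 218 = 3.10868 m; 2√(D_R t) = 10.10 m; argument = (17.3 − 3.10868)/10.10 = 1.405.
C = C₀ × ½·erfc(1.405) = 63.9 × 0.02346 = 1.50 mg/L.

1.50 mg/L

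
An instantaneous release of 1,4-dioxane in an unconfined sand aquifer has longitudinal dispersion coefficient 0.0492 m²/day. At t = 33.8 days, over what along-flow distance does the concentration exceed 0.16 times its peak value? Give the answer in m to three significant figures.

The plume is Gaussian with σ = √(2Dt) = √(2 × 0.0492 × 33.8) = 1.824 m.
C/C_peak = exp(−Δx²/(2σ²)) = 0.16 ⇒ Δx = σ·√(−2 ln 0.16) = 1.824 × 1.914 = 3.491 m.
Width = 2Δx = 6.98 m.

6.98 m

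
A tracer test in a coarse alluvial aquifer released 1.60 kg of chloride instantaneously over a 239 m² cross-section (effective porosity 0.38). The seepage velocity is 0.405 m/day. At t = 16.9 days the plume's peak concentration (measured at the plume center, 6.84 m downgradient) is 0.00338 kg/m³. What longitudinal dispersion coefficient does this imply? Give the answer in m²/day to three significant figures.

0.128 m²/day

At the plume center C_max = M/(n_e·A·√(4πDt)), so D = M²/(4πt·(n_e·A·C_max)²).
n_e·A·C_max = 0.38 × 239 × 0.00338 = 0.3070 kg/m.
D = 1.60²/(4π × 16.9 × 0.3070²) = 0.128 m²/day.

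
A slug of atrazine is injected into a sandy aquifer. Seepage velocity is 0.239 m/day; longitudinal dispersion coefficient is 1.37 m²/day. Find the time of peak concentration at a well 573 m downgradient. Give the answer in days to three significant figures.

2370 days

For the 1D instantaneous-source solution, setting ∂C/∂t = 0 at fixed x gives v²t² + 2Dt − x² = 0, so t = (√(D² + v²x²) − D)/v².
√(D² + v²x²) = √(1.37² + 0.239² × 573²) = 137.0; v² = 0.057121.
t = (137.0 − 1.37)/0.057121 = 2370 days (vs. the pure-advection estimate x/v = 2400 d).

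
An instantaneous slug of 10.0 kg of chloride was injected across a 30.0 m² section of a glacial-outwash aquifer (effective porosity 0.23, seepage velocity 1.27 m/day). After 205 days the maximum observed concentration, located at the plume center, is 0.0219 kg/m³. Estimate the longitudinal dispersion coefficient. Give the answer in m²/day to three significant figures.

At the plume center C_max = M/(n_e·A·√(4πDt)), so D = M²/(4πt·(n_e·A·C_max)²).
n_e·A·C_max = 0.23 × 30.0 × 0.0219 = 0.1511 kg/m.
D = 10.0²/(4π × 205 × 0.1511²) = 1.70 m²/day.

1.70 m²/day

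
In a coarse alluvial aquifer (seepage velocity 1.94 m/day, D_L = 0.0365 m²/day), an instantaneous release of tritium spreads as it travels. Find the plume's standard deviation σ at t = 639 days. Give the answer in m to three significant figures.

Dispersive spreading gives a Gaussian with σ² = 2Dt; advection only shifts the center.
σ = √(2 × 0.0365 × 639) = 6.83 m.

6.83 m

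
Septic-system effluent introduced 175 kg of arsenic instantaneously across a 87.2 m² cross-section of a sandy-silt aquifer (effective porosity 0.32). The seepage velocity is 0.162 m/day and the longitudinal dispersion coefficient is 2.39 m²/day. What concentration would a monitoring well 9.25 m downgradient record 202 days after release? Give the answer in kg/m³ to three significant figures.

0.0605 kg/m³

For an instantaneous plane source, C(x,t) = M/(n_e·A·√(4πDt)) · exp(−(x−vt)²/(4Dt)), with n_e·A the pore (flow) area.
Plume center vt = 0.162 × 202 = 32.724 m, so the well at 9.25 m is 23.474 m upgradient of the peak.
√(4πDt) = 77.89 m, giving peak height M/(n_e·A·√(4πDt)) = 175/(0.32 × 87.2 × 77.89) = 0.08052 kg/m³.
(x−vt)²/(4Dt) = (-23.474)²/(4 × 2.39 × 202) = 0.2853; exp(−0.2853) = 0.7518.
C = 0.08052 × 0.7518 = 0.0605 kg/m³.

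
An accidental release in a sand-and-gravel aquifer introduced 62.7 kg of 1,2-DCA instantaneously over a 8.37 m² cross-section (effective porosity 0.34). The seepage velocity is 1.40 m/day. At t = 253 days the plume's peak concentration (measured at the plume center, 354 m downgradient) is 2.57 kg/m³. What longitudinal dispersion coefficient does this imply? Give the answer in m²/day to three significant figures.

At the plume center C_max = M/(n_e·A·√(4πDt)), so D = M²/(4πt·(n_e·A·C_max)²).
n_e·A·C_max = 0.34 × 8.37 × 2.57 = 7.314 kg/m.
D = 62.7²/(4π × 253 × 7.314²) = 0.0231 m²/day.

0.0231 m²/day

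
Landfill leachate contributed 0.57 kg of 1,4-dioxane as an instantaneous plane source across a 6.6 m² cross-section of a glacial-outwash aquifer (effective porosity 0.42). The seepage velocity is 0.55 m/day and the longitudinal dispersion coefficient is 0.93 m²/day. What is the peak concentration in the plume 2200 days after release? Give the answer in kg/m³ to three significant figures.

0.00128 kg/m³

The peak of an instantaneous 1D plume sits at x = vt; there the Gaussian factor is 1 and C_max = M/(n_e·A·√(4πDt)), where n_e·A is the pore area the mass is dissolved in.
√(4πDt) = √(4π × 0.93 × 2200) = 160.3 m, so C_max = 0.57/(0.42 × 6.6 × 160.3) = 0.00128 kg/m³.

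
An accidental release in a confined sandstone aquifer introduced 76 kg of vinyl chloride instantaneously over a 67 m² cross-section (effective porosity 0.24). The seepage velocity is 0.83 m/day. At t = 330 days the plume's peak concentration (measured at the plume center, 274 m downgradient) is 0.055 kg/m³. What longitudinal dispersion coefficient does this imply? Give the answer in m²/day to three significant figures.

At the plume center C_max = M/(n_e·A·√(4πDt)), so D = M²/(4πt·(n_e·A·C_max)²).
n_e·A·C_max = 0.24 × 67 × 0.055 = 0.8844 kg/m.
D = 76²/(4π × 330 × 0.8844²) = 1.78 m²/day.

1.78 m²/day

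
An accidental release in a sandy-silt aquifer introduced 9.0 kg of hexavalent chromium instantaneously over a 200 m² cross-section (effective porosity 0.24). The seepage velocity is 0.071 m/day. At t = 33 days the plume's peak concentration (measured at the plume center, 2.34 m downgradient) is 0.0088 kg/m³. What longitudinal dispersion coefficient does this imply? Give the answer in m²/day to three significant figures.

1.09 m²/day

At the plume center C_max = M/(n_e·A·√(4πDt)), so D = M²/(4πt·(n_e·A·C_max)²).
n_e·A·C_max = 0.24 × 200 × 0.0088 = 0.4224 kg/m.
D = 9.0²/(4π × 33 × 0.4224²) = 1.09 m²/day.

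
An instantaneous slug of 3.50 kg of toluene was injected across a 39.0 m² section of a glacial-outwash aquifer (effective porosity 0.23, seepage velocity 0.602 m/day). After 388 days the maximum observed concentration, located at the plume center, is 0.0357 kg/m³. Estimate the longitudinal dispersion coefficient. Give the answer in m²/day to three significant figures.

At the plume center C_max = M/(n_e·A·√(4πDt)), so D = M²/(4πt·(n_e·A·C_max)²).
n_e·A·C_max = 0.23 × 39.0 × 0.0357 = 0.3202 kg/m.
D = 3.50²/(4π × 388 × 0.3202²) = 0.0245 m²/day.

0.0245 m²/day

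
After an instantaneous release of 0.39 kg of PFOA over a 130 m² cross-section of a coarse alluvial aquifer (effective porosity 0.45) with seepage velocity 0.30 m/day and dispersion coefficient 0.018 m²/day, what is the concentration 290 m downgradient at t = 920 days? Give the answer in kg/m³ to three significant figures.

For an instantaneous plane source, C(x,t) = M/(n_e·A·√(4πDt)) · exp(−(x−vt)²/(4Dt)), with n_e·A the pore (flow) area.
Plume center vt = 0.30 × 920 = 276 m, so the well at 290 m is 14 m downgradient of the peak.
√(4πDt) = 14.43 m, giving peak height M/(n_e·A·√(4πDt)) = 0.39/(0.45 × 130 × 14.43) = 0.0004620 kg/m³.
(x−vt)²/(4Dt) = (14)²/(4 × 0.018 × 920) = 2.959; exp(−2.959) = 0.05187.
C = 0.0004620 × 0.05187 = 2.40e-05 kg/m³.

2.40e-05 kg/m³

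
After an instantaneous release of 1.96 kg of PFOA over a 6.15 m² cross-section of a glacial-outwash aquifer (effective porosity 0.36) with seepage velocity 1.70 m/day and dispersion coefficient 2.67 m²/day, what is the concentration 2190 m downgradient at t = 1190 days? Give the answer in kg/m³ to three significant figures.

For an instantaneous plane source, C(x,t) = M/(n_e·A·√(4πDt)) · exp(−(x−vt)²/(4Dt)), with n_e·A the pore (flow) area.
Plume center vt = 1.70 × 1190 = 2023 m, so the well at 2190 m is 167 m downgradient of the peak.
√(4πDt) = 199.8 m, giving peak height M/(n_e·A·√(4πDt)) = 1.96/(0.36 × 6.15 × 199.8) = 0.004431 kg/m³.
(x−vt)²/(4Dt) = (167)²/(4 × 2.67 × 1190) = 2.194; exp(−2.194) = 0.1115.
C = 0.004431 × 0.1115 = 0.000494 kg/m³.

0.000494 kg/m³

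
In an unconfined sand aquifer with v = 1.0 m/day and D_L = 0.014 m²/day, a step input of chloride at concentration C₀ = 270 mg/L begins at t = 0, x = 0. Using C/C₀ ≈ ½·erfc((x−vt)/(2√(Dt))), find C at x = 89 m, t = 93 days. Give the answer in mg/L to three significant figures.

268 mg/L

For a continuous step input, C/C₀ ≈ ½·erfc((x−vt)/(2√(Dt))).
vt = 1.0 × 93 = 93 m and 2√(Dt) = 2√(0.014 × 93) = 2.282 m.
Argument (x−vt)/(2√(Dt)) = (89 − 93)/2.282 = -1.753; ½·erfc(-1.753) = 0.9934.
C = 270 × 0.9934 = 268 mg/L.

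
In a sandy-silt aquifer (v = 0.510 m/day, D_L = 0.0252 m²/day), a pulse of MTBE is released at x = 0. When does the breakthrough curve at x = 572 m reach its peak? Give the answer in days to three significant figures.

For the 1D instantaneous-source solution, setting ∂C/∂t = 0 at fixed x gives v²t² + 2Dt − x² = 0, so t = (√(D² + v²x²) − D)/v².
√(D² + v²x²) = √(0.0252² + 0.510² × 572²) = 291.7; v² = 0.2601.
t = (291.7 − 0.0252)/0.2601 = 1120 days (vs. the pure-advection estimate x/v = 1120 d).

1120 days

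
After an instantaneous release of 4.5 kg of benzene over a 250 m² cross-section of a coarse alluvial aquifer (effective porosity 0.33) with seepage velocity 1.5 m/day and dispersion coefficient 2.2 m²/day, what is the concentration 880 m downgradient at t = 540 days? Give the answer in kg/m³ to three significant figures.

For an instantaneous plane source, C(x,t) = M/(n_e·A·√(4πDt)) · exp(−(x−vt)²/(4Dt)), with n_e·A the pore (flow) area.
Plume center vt = 1.5 × 540 = 810 m, so the well at 880 m is 70 m downgradient of the peak.
√(4πDt) = 122.2 m, giving peak height M/(n_e·A·√(4πDt)) = 4.5/(0.33 × 250 × 122.2) = 0.0004464 kg/m³.
(x−vt)²/(4Dt) = (70)²/(4 × 2.2 × 540) = 1.031; exp(−1.031) = 0.3567.
C = 0.0004464 × 0.3567 = 0.000159 kg/m³.

0.000159 kg/m³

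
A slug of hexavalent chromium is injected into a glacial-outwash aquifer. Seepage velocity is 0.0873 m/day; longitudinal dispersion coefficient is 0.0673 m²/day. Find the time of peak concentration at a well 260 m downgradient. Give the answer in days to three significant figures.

For the 1D instantaneous-source solution, setting ∂C/∂t = 0 at fixed x gives v²t² + 2Dt − x² = 0, so t = (√(D² + v²x²) − D)/v².
√(D² + v²x²) = √(0.0673² + 0.0873² × 260²) = 22.70; v² = 0.00762129.
t = (22.70 − 0.0673)/0.00762129 = 2970 days (vs. the pure-advection estimate x/v = 2980 d).

2970 days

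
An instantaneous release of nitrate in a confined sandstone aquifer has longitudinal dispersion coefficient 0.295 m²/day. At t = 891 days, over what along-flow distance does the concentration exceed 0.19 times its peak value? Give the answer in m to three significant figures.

83.6 m

The plume is Gaussian with σ = √(2Dt) = √(2 × 0.295 × 891) = 22.93 m.
C/C_peak = exp(−Δx²/(2σ²)) = 0.19 ⇒ Δx = σ·√(−2 ln 0.19) = 22.93 × 1.822 = 41.78 m.
Width = 2Δx = 83.6 m.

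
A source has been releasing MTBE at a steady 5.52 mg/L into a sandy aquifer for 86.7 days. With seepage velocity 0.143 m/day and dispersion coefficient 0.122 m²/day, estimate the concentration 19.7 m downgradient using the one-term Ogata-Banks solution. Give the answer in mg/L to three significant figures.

For a continuous step input, C/C₀ ≈ ½·erfc((x−vt)/(2√(Dt))).
vt = 0.143 × 86.7 = 12.3981 m and 2√(Dt) = 2√(0.122 × 86.7) = 6.505 m.
Argument (x−vt)/(2√(Dt)) = (19.7 − 12.3981)/6.505 = 1.123; ½·erfc(1.123) = 0.05612.
C = 5.52 × 0.05612 = 0.310 mg/L.

0.310 mg/L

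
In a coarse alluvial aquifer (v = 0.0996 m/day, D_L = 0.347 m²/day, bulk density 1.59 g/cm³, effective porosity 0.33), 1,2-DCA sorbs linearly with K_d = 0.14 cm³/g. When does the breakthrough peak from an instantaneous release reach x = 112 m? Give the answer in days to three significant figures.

1830 days

Retardation factor R = 1 + ρ_b·K_d/n = 1 + 1.59 × 0.14/0.33 = 1.675.
Sorption retards both mechanisms: v_R = v/R = 0.05946 m/day, D_R = D/R = 0.2072 m²/day.
Peak time from v_R²t² + 2D_R t − x² = 0: t = (√(D_R² + v_R²x²) − D_R)/v_R².
√(D_R² + v_R²x²) = √(0.2072² + 0.05946² × 112²) = 6.663; v_R² = 0.003535.
t = (6.663 − 0.2072)/0.003535 = 1830 days.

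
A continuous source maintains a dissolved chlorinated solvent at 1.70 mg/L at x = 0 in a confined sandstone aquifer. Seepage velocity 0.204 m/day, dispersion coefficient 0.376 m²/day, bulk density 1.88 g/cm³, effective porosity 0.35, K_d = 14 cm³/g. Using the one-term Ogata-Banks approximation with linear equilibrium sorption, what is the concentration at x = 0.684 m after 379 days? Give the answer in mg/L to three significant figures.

Retardation factor R = 1 + ρ_b·K_d/n = 1 + 1.88 × 14/0.35 = 76.20.
Sorption retards both mechanisms: v_R = v/R = 0.002677 m/day, D_R = D/R = 0.004934 m²/day.
v_R·t = 0.002677 × 379 = 1.014583 m; 2√(D_R t) = 2.735 m; argument = (0.684 − 1.014583)/2.735 = -0.1209.
C = C₀ × ½·erfc(-0.1209) = 1.70 × 0.5679 = 0.965 mg/L.

0.965 mg/L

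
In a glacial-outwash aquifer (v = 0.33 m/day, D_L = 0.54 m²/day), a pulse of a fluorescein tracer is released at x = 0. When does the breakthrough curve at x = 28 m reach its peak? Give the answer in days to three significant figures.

For the 1D instantaneous-source solution, setting ∂C/∂t = 0 at fixed x gives v²t² + 2Dt − x² = 0, so t = (√(D² + v²x²) − D)/v².
√(D² + v²x²) = √(0.54² + 0.33² × 28²) = 9.256; v² = 0.1089.
t = (9.256 − 0.54)/0.1089 = 80.0 days (vs. the pure-advection estimate x/v = 84.8 d).

80.0 days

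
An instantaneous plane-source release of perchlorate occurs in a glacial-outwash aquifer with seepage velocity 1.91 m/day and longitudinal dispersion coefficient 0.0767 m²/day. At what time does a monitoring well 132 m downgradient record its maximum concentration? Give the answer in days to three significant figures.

69.1 days

For the 1D instantaneous-source solution, setting ∂C/∂t = 0 at fixed x gives v²t² + 2Dt − x² = 0, so t = (√(D² + v²x²) − D)/v².
√(D² + v²x²) = √(0.0767² + 1.91² × 132²) = 252.1; v² = 3.6481.
t = (252.1 − 0.0767)/3.6481 = 69.1 days (vs. the pure-advection estimate x/v = 69.1 d).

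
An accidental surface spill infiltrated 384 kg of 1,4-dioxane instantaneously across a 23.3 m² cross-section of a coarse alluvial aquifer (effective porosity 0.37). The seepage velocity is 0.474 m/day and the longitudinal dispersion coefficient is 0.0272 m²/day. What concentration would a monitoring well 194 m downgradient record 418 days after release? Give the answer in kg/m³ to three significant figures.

2.56 kg/m³

For an instantaneous plane source, C(x,t) = M/(n_e·A·√(4πDt)) · exp(−(x−vt)²/(4Dt)), with n_e·A the pore (flow) area.
Plume center vt = 0.474 × 418 = 198.132 m, so the well at 194 m is 4.132 m upgradient of the peak.
√(4πDt) = 11.95 m, giving peak height M/(n_e·A·√(4πDt)) = 384/(0.37 × 23.3 × 11.95) = 3.727 kg/m³.
(x−vt)²/(4Dt) = (-4.132)²/(4 × 0.0272 × 418) = 0.3754; exp(−0.3754) = 0.6870.
C = 3.727 × 0.6870 = 2.56 kg/m³.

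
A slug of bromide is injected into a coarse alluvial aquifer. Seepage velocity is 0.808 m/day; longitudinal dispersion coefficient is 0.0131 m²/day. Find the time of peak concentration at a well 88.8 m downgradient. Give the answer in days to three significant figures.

110 days

For the 1D instantaneous-source solution, setting ∂C/∂t = 0 at fixed x gives v²t² + 2Dt − x² = 0, so t = (√(D² + v²x²) − D)/v².
√(D² + v²x²) = √(0.0131² + 0.808² × 88.8²) = 71.75; v² = 0.652864.
t = (71.75 − 0.0131)/0.652864 = 110 days (vs. the pure-advection estimate x/v = 110 d).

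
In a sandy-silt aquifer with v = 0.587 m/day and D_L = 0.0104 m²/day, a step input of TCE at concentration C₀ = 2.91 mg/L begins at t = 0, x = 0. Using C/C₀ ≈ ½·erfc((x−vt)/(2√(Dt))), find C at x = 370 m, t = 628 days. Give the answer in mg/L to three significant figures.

1.03 mg/L

For a continuous step input, C/C₀ ≈ ½·erfc((x−vt)/(2√(Dt))).
vt = 0.587 × 628 = 368.636 m and 2√(Dt) = 2√(0.0104 × 628) = 5.111 m.
Argument (x−vt)/(2√(Dt)) = (370 − 368.636)/5.111 = 0.2669; ½·erfc(0.2669) = 0.3529.
C = 2.91 × 0.3529 = 1.03 mg/L.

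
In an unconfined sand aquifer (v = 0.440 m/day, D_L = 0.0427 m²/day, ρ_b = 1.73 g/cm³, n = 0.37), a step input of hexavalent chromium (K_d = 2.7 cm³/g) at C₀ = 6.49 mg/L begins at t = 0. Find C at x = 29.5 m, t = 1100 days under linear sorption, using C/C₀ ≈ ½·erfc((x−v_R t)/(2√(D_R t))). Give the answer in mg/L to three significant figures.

Retardation factor R = 1 + ρ_b·K_d/n = 1 + 1.73 × 2.7/0.37 = 13.62.
Sorption retards both mechanisms: v_R = v/R = 0.03231 m/day, D_R = D/R = 0.003135 m²/day.
v_R·t = 0.03231 × 1100 = 35.541 m; 2√(D_R t) = 3.714 m; argument = (29.5 − 35.541)/3.714 = -1.627.
C = C₀ × ½·erfc(-1.627) = 6.49 × 0.9893 = 6.42 mg/L.

6.42 mg/L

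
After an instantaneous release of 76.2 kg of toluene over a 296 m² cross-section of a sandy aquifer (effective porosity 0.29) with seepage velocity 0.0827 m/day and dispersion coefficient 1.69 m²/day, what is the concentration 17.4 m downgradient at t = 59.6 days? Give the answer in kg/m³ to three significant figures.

For an instantaneous plane source, C(x,t) = M/(n_e·A·√(4πDt)) · exp(−(x−vt)²/(4Dt)), with n_e·A the pore (flow) area.
Plume center vt = 0.0827 × 59.6 = 4.92892 m, so the well at 17.4 m is 12.47108 m downgradient of the peak.
√(4πDt) = 35.58 m, giving peak height M/(n_e·A·√(4πDt)) = 76.2/(0.29 × 296 × 35.58) = 0.02495 kg/m³.
(x−vt)²/(4Dt) = (12.47108)²/(4 × 1.69 × 59.6) = 0.3860; exp(−0.3860) = 0.6798.
C = 0.02495 × 0.6798 = 0.0170 kg/m³.

0.0170 kg/m³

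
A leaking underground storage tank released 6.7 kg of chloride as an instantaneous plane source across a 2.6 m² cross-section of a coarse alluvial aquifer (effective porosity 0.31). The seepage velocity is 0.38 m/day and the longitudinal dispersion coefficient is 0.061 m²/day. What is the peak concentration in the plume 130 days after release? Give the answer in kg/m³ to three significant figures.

The peak of an instantaneous 1D plume sits at x = vt; there the Gaussian factor is 1 and C_max = M/(n_e·A·√(4πDt)), where n_e·A is the pore area the mass is dissolved in.
√(4πDt) = √(4π × 0.061 × 130) = 9.983 m, so C_max = 6.7/(0.31 × 2.6 × 9.983) = 0.833 kg/m³.

0.833 kg/m³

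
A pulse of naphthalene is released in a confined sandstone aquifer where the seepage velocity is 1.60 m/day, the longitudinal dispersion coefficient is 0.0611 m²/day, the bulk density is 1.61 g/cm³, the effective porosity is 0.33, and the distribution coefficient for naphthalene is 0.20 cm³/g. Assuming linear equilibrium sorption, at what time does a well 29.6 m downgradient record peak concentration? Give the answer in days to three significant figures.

36.5 days

Retardation factor R = 1 + ρ_b·K_d/n = 1 + 1.61 × 0.20/0.33 = 1.976.
Sorption retards both mechanisms: v_R = v/R = 0.8097 m/day, D_R = D/R = 0.03092 m²/day.
Peak time from v_R²t² + 2D_R t − x² = 0: t = (√(D_R² + v_R²x²) − D_R)/v_R².
√(D_R² + v_R²x²) = √(0.03092² + 0.8097² × 29.6²) = 23.97; v_R² = 0.6556.
t = (23.97 − 0.03092)/0.6556 = 36.5 days.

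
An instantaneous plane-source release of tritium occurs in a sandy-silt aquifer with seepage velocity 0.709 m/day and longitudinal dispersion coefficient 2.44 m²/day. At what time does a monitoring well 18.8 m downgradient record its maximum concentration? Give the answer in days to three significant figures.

For the 1D instantaneous-source solution, setting ∂C/∂t = 0 at fixed x gives v²t² + 2Dt − x² = 0, so t = (√(D² + v²x²) − D)/v².
√(D² + v²x²) = √(2.44² + 0.709² × 18.8²) = 13.55; v² = 0.502681.
t = (13.55 − 2.44)/0.502681 = 22.1 days (vs. the pure-advection estimate x/v = 26.5 d).

22.1 days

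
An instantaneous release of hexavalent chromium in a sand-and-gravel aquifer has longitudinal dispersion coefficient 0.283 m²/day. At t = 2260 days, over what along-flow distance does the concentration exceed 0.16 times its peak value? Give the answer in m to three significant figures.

137 m

The plume is Gaussian with σ = √(2Dt) = √(2 × 0.283 × 2260) = 35.77 m.
C/C_peak = exp(−Δx²/(2σ²)) = 0.16 ⇒ Δx = σ·√(−2 ln 0.16) = 35.77 × 1.914 = 68.46 m.
Width = 2Δx = 137 m.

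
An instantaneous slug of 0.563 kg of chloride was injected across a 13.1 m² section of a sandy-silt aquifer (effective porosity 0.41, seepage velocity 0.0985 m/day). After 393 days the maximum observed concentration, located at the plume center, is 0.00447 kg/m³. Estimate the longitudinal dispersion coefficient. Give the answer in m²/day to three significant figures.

0.111 m²/day

At the plume center C_max = M/(n_e·A·√(4πDt)), so D = M²/(4πt·(n_e·A·C_max)²).
n_e·A·C_max = 0.41 × 13.1 × 0.00447 = 0.02401 kg/m.
D = 0.563²/(4π × 393 × 0.02401²) = 0.111 m²/day.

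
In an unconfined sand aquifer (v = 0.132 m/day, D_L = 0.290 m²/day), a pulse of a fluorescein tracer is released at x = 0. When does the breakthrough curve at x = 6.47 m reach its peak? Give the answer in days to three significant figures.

35.1 days

For the 1D instantaneous-source solution, setting ∂C/∂t = 0 at fixed x gives v²t² + 2Dt − x² = 0, so t = (√(D² + v²x²) − D)/v².
√(D² + v²x²) = √(0.290² + 0.132² × 6.47²) = 0.9019; v² = 0.017424.
t = (0.9019 − 0.290)/0.017424 = 35.1 days (vs. the pure-advection estimate x/v = 49.0 d).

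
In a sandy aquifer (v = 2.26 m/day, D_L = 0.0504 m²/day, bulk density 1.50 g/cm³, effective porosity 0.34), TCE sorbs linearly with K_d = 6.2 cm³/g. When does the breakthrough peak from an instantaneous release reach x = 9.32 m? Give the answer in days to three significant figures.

Retardation factor R = 1 + ρ_b·K_d/n = 1 + 1.50 × 6.2/0.34 = 28.35.
Sorption retards both mechanisms: v_R = v/R = 0.07972 m/day, D_R = D/R = 0.001778 m²/day.
Peak time from v_R²t² + 2D_R t − x² = 0: t = (√(D_R² + v_R²x²) − D_R)/v_R².
√(D_R² + v_R²x²) = √(0.001778² + 0.07972² × 9.32²) = 0.7430; v_R² = 0.006355.
t = (0.7430 − 0.001778)/0.006355 = 117 days.

117 days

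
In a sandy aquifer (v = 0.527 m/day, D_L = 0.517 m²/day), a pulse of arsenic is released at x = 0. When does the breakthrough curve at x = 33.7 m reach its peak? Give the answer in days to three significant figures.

For the 1D instantaneous-source solution, setting ∂C/∂t = 0 at fixed x gives v²t² + 2Dt − x² = 0, so t = (√(D² + v²x²) − D)/v².
√(D² + v²x²) = √(0.517² + 0.527² × 33.7²) = 17.77; v² = 0.277729.
t = (17.77 − 0.517)/0.277729 = 62.1 days (vs. the pure-advection estimate x/v = 63.9 d).

62.1 days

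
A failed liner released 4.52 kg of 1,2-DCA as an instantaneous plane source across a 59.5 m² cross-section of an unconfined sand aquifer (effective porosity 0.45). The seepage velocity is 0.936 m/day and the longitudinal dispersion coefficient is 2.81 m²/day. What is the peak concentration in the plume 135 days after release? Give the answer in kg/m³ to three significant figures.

0.00245 kg/m³

The peak of an instantaneous 1D plume sits at x = vt; there the Gaussian factor is 1 and C_max = M/(n_e·A·√(4πDt)), where n_e·A is the pore area the mass is dissolved in.
√(4πDt) = √(4π × 2.81 × 135) = 69.04 m, so C_max = 4.52/(0.45 × 59.5 × 69.04) = 0.00245 kg/m³.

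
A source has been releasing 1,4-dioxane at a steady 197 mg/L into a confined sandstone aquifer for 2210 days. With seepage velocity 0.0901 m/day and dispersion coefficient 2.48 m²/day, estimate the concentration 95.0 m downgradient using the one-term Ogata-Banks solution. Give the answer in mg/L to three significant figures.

For a continuous step input, C/C₀ ≈ ½·erfc((x−vt)/(2√(Dt))).
vt = 0.0901 × 2210 = 199.121 m and 2√(Dt) = 2√(2.48 × 2210) = 148.1 m.
Argument (x−vt)/(2√(Dt)) = (95.0 − 199.121)/148.1 = -0.7030; ½·erfc(-0.7030) = 0.8399.
C = 197 × 0.8399 = 165 mg/L.

165 mg/L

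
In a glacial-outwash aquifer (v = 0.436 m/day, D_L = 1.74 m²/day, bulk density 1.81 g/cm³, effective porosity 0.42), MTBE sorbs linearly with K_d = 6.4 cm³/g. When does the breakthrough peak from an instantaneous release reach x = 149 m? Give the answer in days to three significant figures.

Retardation factor R = 1 + ρ_b·K_d/n = 1 + 1.81 × 6.4/0.42 = 28.58.
Sorption retards both mechanisms: v_R = v/R = 0.01526 m/day, D_R = D/R = 0.06088 m²/day.
Peak time from v_R²t² + 2D_R t − x² = 0: t = (√(D_R² + v_R²x²) − D_R)/v_R².
√(D_R² + v_R²x²) = √(0.06088² + 0.01526² × 149²) = 2.275; v_R² = 0.0002329.
t = (2.275 − 0.06088)/0.0002329 = 9510 days.

9510 days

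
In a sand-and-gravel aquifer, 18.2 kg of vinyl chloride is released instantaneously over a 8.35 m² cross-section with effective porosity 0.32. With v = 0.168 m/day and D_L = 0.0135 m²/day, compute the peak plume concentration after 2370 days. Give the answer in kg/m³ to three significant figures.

0.340 kg/m³

The peak of an instantaneous 1D plume sits at x = vt; there the Gaussian factor is 1 and C_max = M/(n_e·A·√(4πDt)), where n_e·A is the pore area the mass is dissolved in.
√(4πDt) = √(4π × 0.0135 × 2370) = 20.05 m, so C_max = 18.2/(0.32 × 8.35 × 20.05) = 0.340 kg/m³.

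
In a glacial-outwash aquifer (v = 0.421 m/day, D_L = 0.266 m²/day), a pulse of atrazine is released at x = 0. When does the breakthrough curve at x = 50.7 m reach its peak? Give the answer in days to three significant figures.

For the 1D instantaneous-source solution, setting ∂C/∂t = 0 at fixed x gives v²t² + 2Dt − x² = 0, so t = (√(D² + v²x²) − D)/v².
√(D² + v²x²) = √(0.266² + 0.421² × 50.7²) = 21.35; v² = 0.177241.
t = (21.35 − 0.266)/0.177241 = 119 days (vs. the pure-advection estimate x/v = 120 d).

119 days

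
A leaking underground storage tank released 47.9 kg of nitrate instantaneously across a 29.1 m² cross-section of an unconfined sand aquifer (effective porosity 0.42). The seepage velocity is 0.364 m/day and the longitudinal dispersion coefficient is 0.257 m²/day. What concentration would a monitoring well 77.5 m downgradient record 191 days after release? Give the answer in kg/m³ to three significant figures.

For an instantaneous plane source, C(x,t) = M/(n_e·A·√(4πDt)) · exp(−(x−vt)²/(4Dt)), with n_e·A the pore (flow) area.
Plume center vt = 0.364 × 191 = 69.524 m, so the well at 77.5 m is 7.976 m downgradient of the peak.
√(4πDt) = 24.84 m, giving peak height M/(n_e·A·√(4πDt)) = 47.9/(0.42 × 29.1 × 24.84) = 0.1578 kg/m³.
(x−vt)²/(4Dt) = (7.976)²/(4 × 0.257 × 191) = 0.3240; exp(−0.3240) = 0.7233.
C = 0.1578 × 0.7233 = 0.114 kg/m³.

0.114 kg/m³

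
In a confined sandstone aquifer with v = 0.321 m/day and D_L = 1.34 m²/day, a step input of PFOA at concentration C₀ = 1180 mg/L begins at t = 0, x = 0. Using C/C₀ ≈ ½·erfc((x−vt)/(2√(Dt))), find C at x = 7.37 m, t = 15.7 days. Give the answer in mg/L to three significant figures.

424 mg/L

For a continuous step input, C/C₀ ≈ ½·erfc((x−vt)/(2√(Dt))).
vt = 0.321 × 15.7 = 5.0397 m and 2√(Dt) = 2√(1.34 × 15.7) = 9.173 m.
Argument (x−vt)/(2√(Dt)) = (7.37 − 5.0397)/9.173 = 0.2540; ½·erfc(0.2540) = 0.3597.
C = 1180 × 0.3597 = 424 mg/L.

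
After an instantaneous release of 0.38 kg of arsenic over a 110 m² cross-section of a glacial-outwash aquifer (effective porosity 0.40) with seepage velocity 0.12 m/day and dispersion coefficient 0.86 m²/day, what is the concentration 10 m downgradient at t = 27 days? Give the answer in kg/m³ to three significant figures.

0.000309 kg/m³

For an instantaneous plane source, C(x,t) = M/(n_e·A·√(4πDt)) · exp(−(x−vt)²/(4Dt)), with n_e·A the pore (flow) area.
Plume center vt = 0.12 × 27 = 3.24 m, so the well at 10 m is 6.76 m downgradient of the peak.
√(4πDt) = 17.08 m, giving peak height M/(n_e·A·√(4πDt)) = 0.38/(0.40 × 110 × 17.08) = 0.0005056 kg/m³.
(x−vt)²/(4Dt) = (6.76)²/(4 × 0.86 × 27) = 0.4920; exp(−0.4920) = 0.6114.
C = 0.0005056 × 0.6114 = 0.000309 kg/m³.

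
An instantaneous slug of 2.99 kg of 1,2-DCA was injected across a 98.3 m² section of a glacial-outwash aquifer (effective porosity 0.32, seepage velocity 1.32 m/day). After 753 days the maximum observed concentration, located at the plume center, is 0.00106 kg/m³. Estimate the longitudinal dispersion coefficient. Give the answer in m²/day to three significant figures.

0.850 m²/day

At the plume center C_max = M/(n_e·A·√(4πDt)), so D = M²/(4πt·(n_e·A·C_max)²).
n_e·A·C_max = 0.32 × 98.3 × 0.00106 = 0.03334 kg/m.
D = 2.99²/(4π × 753 × 0.03334²) = 0.850 m²/day.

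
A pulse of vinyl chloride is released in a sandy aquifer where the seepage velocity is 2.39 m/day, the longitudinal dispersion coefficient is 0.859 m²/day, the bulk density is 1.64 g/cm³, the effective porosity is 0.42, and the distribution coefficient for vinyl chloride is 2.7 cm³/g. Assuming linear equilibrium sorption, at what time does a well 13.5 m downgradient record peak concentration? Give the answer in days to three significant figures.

Retardation factor R = 1 + ρ_b·K_d/n = 1 + 1.64 × 2.7/0.42 = 11.54.
Sorption retards both mechanisms: v_R = v/R = 0.2071 m/day, D_R = D/R = 0.07444 m²/day.
Peak time from v_R²t² + 2D_R t − x² = 0: t = (√(D_R² + v_R²x²) − D_R)/v_R².
√(D_R² + v_R²x²) = √(0.07444² + 0.2071² × 13.5²) = 2.797; v_R² = 0.04289.
t = (2.797 − 0.07444)/0.04289 = 63.5 days.

63.5 days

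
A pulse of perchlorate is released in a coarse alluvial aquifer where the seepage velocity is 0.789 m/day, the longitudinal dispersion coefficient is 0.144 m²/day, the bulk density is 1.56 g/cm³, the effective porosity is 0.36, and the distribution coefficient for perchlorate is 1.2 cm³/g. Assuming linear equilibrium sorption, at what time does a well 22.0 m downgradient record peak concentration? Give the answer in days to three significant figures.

171 days

Retardation factor R = 1 + ρ_b·K_d/n = 1 + 1.56 × 1.2/0.36 = 6.200.
Sorption retards both mechanisms: v_R = v/R = 0.1273 m/day, D_R = D/R = 0.02323 m²/day.
Peak time from v_R²t² + 2D_R t − x² = 0: t = (√(D_R² + v_R²x²) − D_R)/v_R².
√(D_R² + v_R²x²) = √(0.02323² + 0.1273² × 22.0²) = 2.801; v_R² = 0.01621.
t = (2.801 − 0.02323)/0.01621 = 171 days.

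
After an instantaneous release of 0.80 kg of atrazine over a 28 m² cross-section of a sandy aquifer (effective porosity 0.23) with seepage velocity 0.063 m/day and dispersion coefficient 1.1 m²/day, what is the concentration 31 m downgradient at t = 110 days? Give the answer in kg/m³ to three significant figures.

For an instantaneous plane source, C(x,t) = M/(n_e·A·√(4πDt)) · exp(−(x−vt)²/(4Dt)), with n_e·A the pore (flow) area.
Plume center vt = 0.063 × 110 = 6.93 m, so the well at 31 m is 24.07 m downgradient of the peak.
√(4πDt) = 38.99 m, giving peak height M/(n_e·A·√(4πDt)) = 0.80/(0.23 × 28 × 38.99) = 0.003186 kg/m³.
(x−vt)²/(4Dt) = (24.07)²/(4 × 1.1 × 110) = 1.197; exp(−1.197) = 0.3021.
C = 0.003186 × 0.3021 = 0.000962 kg/m³.

0.000962 kg/m³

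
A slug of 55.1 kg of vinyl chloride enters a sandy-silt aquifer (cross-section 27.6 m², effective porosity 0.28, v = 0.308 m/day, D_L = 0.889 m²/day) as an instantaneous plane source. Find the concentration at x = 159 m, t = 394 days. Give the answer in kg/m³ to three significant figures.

0.0391 kg/m³

For an instantaneous plane source, C(x,t) = M/(n_e·A·√(4πDt)) · exp(−(x−vt)²/(4Dt)), with n_e·A the pore (flow) area.
Plume center vt = 0.308 × 394 = 121.352 m, so the well at 159 m is 37.648 m downgradient of the peak.
√(4πDt) = 66.34 m, giving peak height M/(n_e·A·√(4πDt)) = 55.1/(0.28 × 27.6 × 66.34) = 0.1075 kg/m³.
(x−vt)²/(4Dt) = (37.648)²/(4 × 0.889 × 394) = 1.012; exp(−1.012) = 0.3635.
C = 0.1075 × 0.3635 = 0.0391 kg/m³.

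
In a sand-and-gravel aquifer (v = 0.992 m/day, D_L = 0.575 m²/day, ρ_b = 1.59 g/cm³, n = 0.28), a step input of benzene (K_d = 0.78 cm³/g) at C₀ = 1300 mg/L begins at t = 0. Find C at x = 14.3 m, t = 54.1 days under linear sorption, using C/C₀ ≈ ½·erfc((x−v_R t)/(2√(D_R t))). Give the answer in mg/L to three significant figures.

125 mg/L

Retardation factor R = 1 + ρ_b·K_d/n = 1 + 1.59 × 0.78/0.28 = 5.429.
Sorption retards both mechanisms: v_R = v/R = 0.1827 m/day, D_R = D/R = 0.1059 m²/day.
v_R·t = 0.1827 × 54.1 = 9.88407 m; 2√(D_R t) = 4.787 m; argument = (14.3 − 9.88407)/4.787 = 0.9225.
C = C₀ × ½·erfc(0.9225) = 1300 × 0.09601 = 125 mg/L.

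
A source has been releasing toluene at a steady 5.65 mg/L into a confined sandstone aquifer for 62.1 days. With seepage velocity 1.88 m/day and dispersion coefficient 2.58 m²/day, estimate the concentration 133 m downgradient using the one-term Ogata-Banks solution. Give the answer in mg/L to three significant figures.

For a continuous step input, C/C₀ ≈ ½·erfc((x−vt)/(2√(Dt))).
vt = 1.88 × 62.1 = 116.748 m and 2√(Dt) = 2√(2.58 × 62.1) = 25.32 m.
Argument (x−vt)/(2√(Dt)) = (133 − 116.748)/25.32 = 0.6419; ½·erfc(0.6419) = 0.1820.
C = 5.65 × 0.1820 = 1.03 mg/L.

1.03 mg/L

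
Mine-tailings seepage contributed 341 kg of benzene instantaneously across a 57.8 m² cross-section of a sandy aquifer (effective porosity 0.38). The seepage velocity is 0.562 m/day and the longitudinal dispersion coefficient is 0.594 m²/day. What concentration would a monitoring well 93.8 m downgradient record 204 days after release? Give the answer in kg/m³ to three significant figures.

For an instantaneous plane source, C(x,t) = M/(n_e·A·√(4πDt)) · exp(−(x−vt)²/(4Dt)), with n_e·A the pore (flow) area.
Plume center vt = 0.562 × 204 = 114.648 m, so the well at 93.8 m is 20.848 m upgradient of the peak.
√(4πDt) = 39.02 m, giving peak height M/(n_e·A·√(4πDt)) = 341/(0.38 × 57.8 × 39.02) = 0.3979 kg/m³.
(x−vt)²/(4Dt) = (-20.848)²/(4 × 0.594 × 204) = 0.8967; exp(−0.8967) = 0.4079.
C = 0.3979 × 0.4079 = 0.162 kg/m³.

0.162 kg/m³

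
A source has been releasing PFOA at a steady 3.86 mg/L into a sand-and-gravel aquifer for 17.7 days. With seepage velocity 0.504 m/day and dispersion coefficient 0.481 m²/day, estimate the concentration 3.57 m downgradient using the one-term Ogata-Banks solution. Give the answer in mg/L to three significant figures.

3.48 mg/L

For a continuous step input, C/C₀ ≈ ½·erfc((x−vt)/(2√(Dt))).
vt = 0.504 × 17.7 = 8.9208 m and 2√(Dt) = 2√(0.481 × 17.7) = 5.836 m.
Argument (x−vt)/(2√(Dt)) = (3.57 − 8.9208)/5.836 = -0.9169; ½·erfc(-0.9169) = 0.9026.
C = 3.86 × 0.9026 = 3.48 mg/L.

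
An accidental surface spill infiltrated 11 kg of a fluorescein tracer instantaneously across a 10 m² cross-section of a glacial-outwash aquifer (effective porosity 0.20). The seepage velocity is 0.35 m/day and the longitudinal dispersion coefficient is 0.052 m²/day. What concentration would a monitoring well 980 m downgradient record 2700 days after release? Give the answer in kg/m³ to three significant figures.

0.0148 kg/m³

For an instantaneous plane source, C(x,t) = M/(n_e·A·√(4πDt)) · exp(−(x−vt)²/(4Dt)), with n_e·A the pore (flow) area.
Plume center vt = 0.35 × 2700 = 945 m, so the well at 980 m is 35 m downgradient of the peak.
√(4πDt) = 42.00 m, giving peak height M/(n_e·A·√(4πDt)) = 11/(0.20 × 10 × 42.00) = 0.1310 kg/m³.
(x−vt)²/(4Dt) = (35)²/(4 × 0.052 × 2700) = 2.181; exp(−2.181) = 0.1129.
C = 0.1310 × 0.1129 = 0.0148 kg/m³.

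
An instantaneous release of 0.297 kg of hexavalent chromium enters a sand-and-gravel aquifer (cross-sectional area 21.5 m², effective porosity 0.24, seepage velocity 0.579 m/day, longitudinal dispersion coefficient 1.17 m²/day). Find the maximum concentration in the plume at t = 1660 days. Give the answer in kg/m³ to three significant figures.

The peak of an instantaneous 1D plume sits at x = vt; there the Gaussian factor is 1 and C_max = M/(n_e·A·√(4πDt)), where n_e·A is the pore area the mass is dissolved in.
√(4πDt) = √(4π × 1.17 × 1660) = 156.2 m, so C_max = 0.297/(0.24 × 21.5 × 156.2) = 0.000368 kg/m³.

0.000368 kg/m³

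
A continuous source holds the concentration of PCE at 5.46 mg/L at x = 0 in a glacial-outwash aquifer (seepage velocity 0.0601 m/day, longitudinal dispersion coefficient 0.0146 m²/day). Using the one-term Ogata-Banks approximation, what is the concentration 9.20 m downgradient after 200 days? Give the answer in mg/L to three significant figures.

4.80 mg/L

For a continuous step input, C/C₀ ≈ ½·erfc((x−vt)/(2√(Dt))).
vt = 0.0601 × 200 = 12.02 m and 2√(Dt) = 2√(0.0146 × 200) = 3.418 m.
Argument (x−vt)/(2√(Dt)) = (9.20 − 12.02)/3.418 = -0.8250; ½·erfc(-0.8250) = 0.8783.
C = 5.46 × 0.8783 = 4.80 mg/L.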